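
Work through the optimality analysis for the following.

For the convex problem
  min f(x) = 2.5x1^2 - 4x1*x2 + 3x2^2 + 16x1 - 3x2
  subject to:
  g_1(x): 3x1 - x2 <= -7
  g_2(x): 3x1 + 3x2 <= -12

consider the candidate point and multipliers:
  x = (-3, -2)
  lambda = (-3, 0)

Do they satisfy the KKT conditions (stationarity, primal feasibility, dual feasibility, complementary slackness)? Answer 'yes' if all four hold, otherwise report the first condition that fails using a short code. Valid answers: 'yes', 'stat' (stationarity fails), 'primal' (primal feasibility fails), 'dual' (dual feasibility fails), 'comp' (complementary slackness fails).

Gradient of f: grad f(x) = Q x + c = (9, -3)
Constraint values g_i(x) = a_i^T x - b_i:
  g_1((-3, -2)) = 0
  g_2((-3, -2)) = -3
Stationarity residual: grad f(x) + sum_i lambda_i a_i = (0, 0)
  -> stationarity OK
Primal feasibility (all g_i <= 0): OK
Dual feasibility (all lambda_i >= 0): FAILS
Complementary slackness (lambda_i * g_i(x) = 0 for all i): OK

Verdict: the first failing condition is dual_feasibility -> dual.

dual


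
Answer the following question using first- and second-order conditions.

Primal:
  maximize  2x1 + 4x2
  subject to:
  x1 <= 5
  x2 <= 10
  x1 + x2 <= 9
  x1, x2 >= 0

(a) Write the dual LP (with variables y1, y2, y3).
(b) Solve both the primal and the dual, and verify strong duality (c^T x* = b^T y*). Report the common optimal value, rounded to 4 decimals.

The standard primal-dual pair for 'max c^T x s.t. A x <= b, x >= 0' is:
  Dual:  min b^T y  s.t.  A^T y >= c,  y >= 0.

So the dual LP is:
  minimize  5y1 + 10y2 + 9y3
  subject to:
    y1 + y3 >= 2
    y2 + y3 >= 4
    y1, y2, y3 >= 0

Solving the primal: x* = (0, 9).
  primal value c^T x* = 36.
Solving the dual: y* = (0, 0, 4).
  dual value b^T y* = 36.
Strong duality: c^T x* = b^T y*. Confirmed.

36


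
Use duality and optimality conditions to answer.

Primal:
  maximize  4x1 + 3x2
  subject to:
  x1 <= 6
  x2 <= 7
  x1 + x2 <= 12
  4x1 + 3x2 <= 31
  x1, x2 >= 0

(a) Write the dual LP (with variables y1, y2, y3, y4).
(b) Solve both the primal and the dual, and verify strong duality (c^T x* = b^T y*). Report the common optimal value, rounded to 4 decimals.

The standard primal-dual pair for 'max c^T x s.t. A x <= b, x >= 0' is:
  Dual:  min b^T y  s.t.  A^T y >= c,  y >= 0.

So the dual LP is:
  minimize  6y1 + 7y2 + 12y3 + 31y4
  subject to:
    y1 + y3 + 4y4 >= 4
    y2 + y3 + 3y4 >= 3
    y1, y2, y3, y4 >= 0

Solving the primal: x* = (6, 2.3333).
  primal value c^T x* = 31.
Solving the dual: y* = (0, 0, 0, 1).
  dual value b^T y* = 31.
Strong duality: c^T x* = b^T y*. Confirmed.

31


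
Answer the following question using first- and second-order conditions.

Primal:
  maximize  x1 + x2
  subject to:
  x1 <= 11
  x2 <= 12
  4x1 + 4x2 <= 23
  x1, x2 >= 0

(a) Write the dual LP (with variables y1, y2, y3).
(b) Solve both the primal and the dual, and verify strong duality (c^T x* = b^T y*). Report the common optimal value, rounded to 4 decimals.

The standard primal-dual pair for 'max c^T x s.t. A x <= b, x >= 0' is:
  Dual:  min b^T y  s.t.  A^T y >= c,  y >= 0.

So the dual LP is:
  minimize  11y1 + 12y2 + 23y3
  subject to:
    y1 + 4y3 >= 1
    y2 + 4y3 >= 1
    y1, y2, y3 >= 0

Solving the primal: x* = (5.75, 0).
  primal value c^T x* = 5.75.
Solving the dual: y* = (0, 0, 0.25).
  dual value b^T y* = 5.75.
Strong duality: c^T x* = b^T y*. Confirmed.

5.75


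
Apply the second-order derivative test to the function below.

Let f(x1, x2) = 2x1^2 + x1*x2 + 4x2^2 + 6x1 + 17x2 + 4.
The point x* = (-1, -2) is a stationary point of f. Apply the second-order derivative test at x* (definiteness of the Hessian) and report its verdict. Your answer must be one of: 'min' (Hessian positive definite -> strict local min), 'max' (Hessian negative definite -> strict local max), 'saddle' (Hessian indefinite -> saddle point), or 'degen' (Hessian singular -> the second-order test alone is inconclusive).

Compute the Hessian H = grad^2 f:
  H = [[4, 1], [1, 8]]
Verify stationarity: grad f(x*) = H x* + g = (0, 0).
Eigenvalues of H: 3.7639, 8.2361.
Both eigenvalues > 0, so H is positive definite -> x* is a strict local min.

min


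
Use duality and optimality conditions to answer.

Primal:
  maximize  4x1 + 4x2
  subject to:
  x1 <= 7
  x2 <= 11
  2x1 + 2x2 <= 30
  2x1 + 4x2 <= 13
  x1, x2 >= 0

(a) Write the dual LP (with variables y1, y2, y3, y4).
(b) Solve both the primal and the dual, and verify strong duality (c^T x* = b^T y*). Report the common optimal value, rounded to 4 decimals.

The standard primal-dual pair for 'max c^T x s.t. A x <= b, x >= 0' is:
  Dual:  min b^T y  s.t.  A^T y >= c,  y >= 0.

So the dual LP is:
  minimize  7y1 + 11y2 + 30y3 + 13y4
  subject to:
    y1 + 2y3 + 2y4 >= 4
    y2 + 2y3 + 4y4 >= 4
    y1, y2, y3, y4 >= 0

Solving the primal: x* = (6.5, 0).
  primal value c^T x* = 26.
Solving the dual: y* = (0, 0, 0, 2).
  dual value b^T y* = 26.
Strong duality: c^T x* = b^T y*. Confirmed.

26


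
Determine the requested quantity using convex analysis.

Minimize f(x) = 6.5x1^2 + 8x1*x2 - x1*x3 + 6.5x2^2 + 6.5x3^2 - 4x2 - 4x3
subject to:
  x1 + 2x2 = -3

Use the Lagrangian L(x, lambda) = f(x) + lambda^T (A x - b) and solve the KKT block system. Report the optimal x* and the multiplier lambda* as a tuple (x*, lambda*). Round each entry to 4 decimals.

Form the Lagrangian:
  L(x, lambda) = (1/2) x^T Q x + c^T x + lambda^T (A x - b)
Stationarity (grad_x L = 0): Q x + c + A^T lambda = 0.
Primal feasibility: A x = b.

This gives the KKT block system:
  [ Q   A^T ] [ x     ]   [-c ]
  [ A    0  ] [ lambda ] = [ b ]

Solving the linear system:
  x*      = (0.0682, -1.5341, 0.3129)
  lambda* = (11.6988)
  f(x*)   = 19.9906

x* = (0.0682, -1.5341, 0.3129), lambda* = (11.6988)


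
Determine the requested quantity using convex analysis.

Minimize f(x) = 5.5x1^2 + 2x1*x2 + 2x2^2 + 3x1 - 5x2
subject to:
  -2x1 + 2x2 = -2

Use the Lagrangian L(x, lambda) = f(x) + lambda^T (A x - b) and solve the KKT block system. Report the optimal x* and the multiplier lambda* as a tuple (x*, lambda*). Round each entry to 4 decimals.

Form the Lagrangian:
  L(x, lambda) = (1/2) x^T Q x + c^T x + lambda^T (A x - b)
Stationarity (grad_x L = 0): Q x + c + A^T lambda = 0.
Primal feasibility: A x = b.

This gives the KKT block system:
  [ Q   A^T ] [ x     ]   [-c ]
  [ A    0  ] [ lambda ] = [ b ]

Solving the linear system:
  x*      = (0.4211, -0.5789)
  lambda* = (3.2368)
  f(x*)   = 5.3158

x* = (0.4211, -0.5789), lambda* = (3.2368)


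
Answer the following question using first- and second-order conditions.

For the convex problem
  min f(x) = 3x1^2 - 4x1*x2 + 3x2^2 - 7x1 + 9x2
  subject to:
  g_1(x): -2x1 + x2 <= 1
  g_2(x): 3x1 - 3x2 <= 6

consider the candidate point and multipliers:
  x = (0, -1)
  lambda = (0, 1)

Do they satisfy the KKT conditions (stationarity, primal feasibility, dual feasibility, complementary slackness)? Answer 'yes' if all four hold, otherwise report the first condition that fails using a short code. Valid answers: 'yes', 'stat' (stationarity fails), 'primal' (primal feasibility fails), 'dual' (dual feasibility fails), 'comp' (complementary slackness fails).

Gradient of f: grad f(x) = Q x + c = (-3, 3)
Constraint values g_i(x) = a_i^T x - b_i:
  g_1((0, -1)) = -2
  g_2((0, -1)) = -3
Stationarity residual: grad f(x) + sum_i lambda_i a_i = (0, 0)
  -> stationarity OK
Primal feasibility (all g_i <= 0): OK
Dual feasibility (all lambda_i >= 0): OK
Complementary slackness (lambda_i * g_i(x) = 0 for all i): FAILS

Verdict: the first failing condition is complementary_slackness -> comp.

comp


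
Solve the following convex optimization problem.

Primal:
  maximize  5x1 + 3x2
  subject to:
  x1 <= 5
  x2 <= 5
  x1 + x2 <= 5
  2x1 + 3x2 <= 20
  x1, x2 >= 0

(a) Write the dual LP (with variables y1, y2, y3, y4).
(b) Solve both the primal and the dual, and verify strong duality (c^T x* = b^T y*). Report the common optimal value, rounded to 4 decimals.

The standard primal-dual pair for 'max c^T x s.t. A x <= b, x >= 0' is:
  Dual:  min b^T y  s.t.  A^T y >= c,  y >= 0.

So the dual LP is:
  minimize  5y1 + 5y2 + 5y3 + 20y4
  subject to:
    y1 + y3 + 2y4 >= 5
    y2 + y3 + 3y4 >= 3
    y1, y2, y3, y4 >= 0

Solving the primal: x* = (5, 0).
  primal value c^T x* = 25.
Solving the dual: y* = (0, 0, 5, 0).
  dual value b^T y* = 25.
Strong duality: c^T x* = b^T y*. Confirmed.

25


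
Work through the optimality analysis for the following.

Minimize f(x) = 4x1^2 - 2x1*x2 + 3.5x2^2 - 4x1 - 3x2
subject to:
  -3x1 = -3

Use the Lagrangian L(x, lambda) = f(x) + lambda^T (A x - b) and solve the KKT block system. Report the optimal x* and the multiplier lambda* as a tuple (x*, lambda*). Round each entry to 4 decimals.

Form the Lagrangian:
  L(x, lambda) = (1/2) x^T Q x + c^T x + lambda^T (A x - b)
Stationarity (grad_x L = 0): Q x + c + A^T lambda = 0.
Primal feasibility: A x = b.

This gives the KKT block system:
  [ Q   A^T ] [ x     ]   [-c ]
  [ A    0  ] [ lambda ] = [ b ]

Solving the linear system:
  x*      = (1, 0.7143)
  lambda* = (0.8571)
  f(x*)   = -1.7857

x* = (1, 0.7143), lambda* = (0.8571)


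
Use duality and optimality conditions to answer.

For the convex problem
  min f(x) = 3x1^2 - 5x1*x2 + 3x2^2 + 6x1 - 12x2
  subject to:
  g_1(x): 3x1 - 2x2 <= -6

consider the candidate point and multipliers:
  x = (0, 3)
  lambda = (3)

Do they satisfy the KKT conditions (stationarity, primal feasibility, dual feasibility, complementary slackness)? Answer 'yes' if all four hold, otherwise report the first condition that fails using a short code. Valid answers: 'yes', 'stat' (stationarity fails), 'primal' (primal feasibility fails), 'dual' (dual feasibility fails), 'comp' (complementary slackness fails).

Gradient of f: grad f(x) = Q x + c = (-9, 6)
Constraint values g_i(x) = a_i^T x - b_i:
  g_1((0, 3)) = 0
Stationarity residual: grad f(x) + sum_i lambda_i a_i = (0, 0)
  -> stationarity OK
Primal feasibility (all g_i <= 0): OK
Dual feasibility (all lambda_i >= 0): OK
Complementary slackness (lambda_i * g_i(x) = 0 for all i): OK

Verdict: yes, KKT holds.

yes


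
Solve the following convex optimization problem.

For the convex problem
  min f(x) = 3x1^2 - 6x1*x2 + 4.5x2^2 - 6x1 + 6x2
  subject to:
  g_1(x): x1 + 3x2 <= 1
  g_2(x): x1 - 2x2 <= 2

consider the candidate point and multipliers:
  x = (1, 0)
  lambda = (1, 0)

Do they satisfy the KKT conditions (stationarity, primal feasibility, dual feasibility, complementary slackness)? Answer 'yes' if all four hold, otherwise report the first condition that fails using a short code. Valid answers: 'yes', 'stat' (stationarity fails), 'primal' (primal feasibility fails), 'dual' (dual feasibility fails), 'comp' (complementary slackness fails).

Gradient of f: grad f(x) = Q x + c = (0, 0)
Constraint values g_i(x) = a_i^T x - b_i:
  g_1((1, 0)) = 0
  g_2((1, 0)) = -1
Stationarity residual: grad f(x) + sum_i lambda_i a_i = (1, 3)
  -> stationarity FAILS
Primal feasibility (all g_i <= 0): OK
Dual feasibility (all lambda_i >= 0): OK
Complementary slackness (lambda_i * g_i(x) = 0 for all i): OK

Verdict: the first failing condition is stationarity -> stat.

stat


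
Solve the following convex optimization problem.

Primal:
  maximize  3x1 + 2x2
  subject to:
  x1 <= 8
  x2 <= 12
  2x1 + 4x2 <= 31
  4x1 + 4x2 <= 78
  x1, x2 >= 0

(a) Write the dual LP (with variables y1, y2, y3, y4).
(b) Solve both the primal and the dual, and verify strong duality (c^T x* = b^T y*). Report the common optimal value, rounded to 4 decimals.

The standard primal-dual pair for 'max c^T x s.t. A x <= b, x >= 0' is:
  Dual:  min b^T y  s.t.  A^T y >= c,  y >= 0.

So the dual LP is:
  minimize  8y1 + 12y2 + 31y3 + 78y4
  subject to:
    y1 + 2y3 + 4y4 >= 3
    y2 + 4y3 + 4y4 >= 2
    y1, y2, y3, y4 >= 0

Solving the primal: x* = (8, 3.75).
  primal value c^T x* = 31.5.
Solving the dual: y* = (2, 0, 0.5, 0).
  dual value b^T y* = 31.5.
Strong duality: c^T x* = b^T y*. Confirmed.

31.5


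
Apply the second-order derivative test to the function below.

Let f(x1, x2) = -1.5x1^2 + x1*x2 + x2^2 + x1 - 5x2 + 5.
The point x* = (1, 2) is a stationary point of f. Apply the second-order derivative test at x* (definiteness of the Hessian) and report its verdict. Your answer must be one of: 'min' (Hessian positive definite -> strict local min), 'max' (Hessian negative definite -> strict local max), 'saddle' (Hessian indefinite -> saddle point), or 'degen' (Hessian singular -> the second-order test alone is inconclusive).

Compute the Hessian H = grad^2 f:
  H = [[-3, 1], [1, 2]]
Verify stationarity: grad f(x*) = H x* + g = (0, 0).
Eigenvalues of H: -3.1926, 2.1926.
Eigenvalues have mixed signs, so H is indefinite -> x* is a saddle point.

saddle


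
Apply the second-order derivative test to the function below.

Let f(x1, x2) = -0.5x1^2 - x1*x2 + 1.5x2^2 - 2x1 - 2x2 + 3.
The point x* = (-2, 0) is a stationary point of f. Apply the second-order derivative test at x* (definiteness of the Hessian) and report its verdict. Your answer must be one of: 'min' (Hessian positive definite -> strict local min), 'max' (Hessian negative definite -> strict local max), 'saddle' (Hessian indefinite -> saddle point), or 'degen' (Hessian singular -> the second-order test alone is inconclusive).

Compute the Hessian H = grad^2 f:
  H = [[-1, -1], [-1, 3]]
Verify stationarity: grad f(x*) = H x* + g = (0, 0).
Eigenvalues of H: -1.2361, 3.2361.
Eigenvalues have mixed signs, so H is indefinite -> x* is a saddle point.

saddle


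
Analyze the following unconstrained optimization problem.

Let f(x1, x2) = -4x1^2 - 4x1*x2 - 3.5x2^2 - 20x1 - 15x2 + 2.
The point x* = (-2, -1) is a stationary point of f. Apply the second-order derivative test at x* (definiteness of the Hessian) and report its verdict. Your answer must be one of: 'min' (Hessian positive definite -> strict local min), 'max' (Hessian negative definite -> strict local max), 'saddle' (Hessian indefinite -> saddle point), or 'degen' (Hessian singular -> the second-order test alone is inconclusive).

Compute the Hessian H = grad^2 f:
  H = [[-8, -4], [-4, -7]]
Verify stationarity: grad f(x*) = H x* + g = (0, 0).
Eigenvalues of H: -11.5311, -3.4689.
Both eigenvalues < 0, so H is negative definite -> x* is a strict local max.

max


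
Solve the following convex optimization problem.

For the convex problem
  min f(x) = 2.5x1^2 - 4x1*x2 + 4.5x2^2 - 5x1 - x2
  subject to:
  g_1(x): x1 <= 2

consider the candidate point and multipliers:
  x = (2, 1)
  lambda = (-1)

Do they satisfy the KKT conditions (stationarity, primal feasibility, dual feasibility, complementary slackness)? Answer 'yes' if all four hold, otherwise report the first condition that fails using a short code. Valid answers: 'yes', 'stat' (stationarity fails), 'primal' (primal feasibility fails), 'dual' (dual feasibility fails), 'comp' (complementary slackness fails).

Gradient of f: grad f(x) = Q x + c = (1, 0)
Constraint values g_i(x) = a_i^T x - b_i:
  g_1((2, 1)) = 0
Stationarity residual: grad f(x) + sum_i lambda_i a_i = (0, 0)
  -> stationarity OK
Primal feasibility (all g_i <= 0): OK
Dual feasibility (all lambda_i >= 0): FAILS
Complementary slackness (lambda_i * g_i(x) = 0 for all i): OK

Verdict: the first failing condition is dual_feasibility -> dual.

dual


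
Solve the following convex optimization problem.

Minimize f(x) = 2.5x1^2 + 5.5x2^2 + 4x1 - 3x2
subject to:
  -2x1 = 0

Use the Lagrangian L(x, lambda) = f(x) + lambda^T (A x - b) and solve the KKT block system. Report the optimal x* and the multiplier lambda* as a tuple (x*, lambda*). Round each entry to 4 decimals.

Form the Lagrangian:
  L(x, lambda) = (1/2) x^T Q x + c^T x + lambda^T (A x - b)
Stationarity (grad_x L = 0): Q x + c + A^T lambda = 0.
Primal feasibility: A x = b.

This gives the KKT block system:
  [ Q   A^T ] [ x     ]   [-c ]
  [ A    0  ] [ lambda ] = [ b ]

Solving the linear system:
  x*      = (0, 0.2727)
  lambda* = (2)
  f(x*)   = -0.4091

x* = (0, 0.2727), lambda* = (2)


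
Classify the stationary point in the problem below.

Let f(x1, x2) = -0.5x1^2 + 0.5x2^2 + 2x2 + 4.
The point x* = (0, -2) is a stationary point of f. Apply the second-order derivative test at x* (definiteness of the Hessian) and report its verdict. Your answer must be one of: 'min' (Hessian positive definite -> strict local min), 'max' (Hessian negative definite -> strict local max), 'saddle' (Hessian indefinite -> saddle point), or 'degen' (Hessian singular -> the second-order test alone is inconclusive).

Compute the Hessian H = grad^2 f:
  H = [[-1, 0], [0, 1]]
Verify stationarity: grad f(x*) = H x* + g = (0, 0).
Eigenvalues of H: -1, 1.
Eigenvalues have mixed signs, so H is indefinite -> x* is a saddle point.

saddle


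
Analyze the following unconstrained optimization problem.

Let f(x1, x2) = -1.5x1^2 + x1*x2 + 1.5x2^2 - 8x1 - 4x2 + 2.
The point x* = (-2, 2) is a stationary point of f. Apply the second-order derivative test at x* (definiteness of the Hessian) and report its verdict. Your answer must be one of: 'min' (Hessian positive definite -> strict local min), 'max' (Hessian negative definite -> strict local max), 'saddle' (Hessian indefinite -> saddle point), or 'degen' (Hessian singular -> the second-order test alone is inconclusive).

Compute the Hessian H = grad^2 f:
  H = [[-3, 1], [1, 3]]
Verify stationarity: grad f(x*) = H x* + g = (0, 0).
Eigenvalues of H: -3.1623, 3.1623.
Eigenvalues have mixed signs, so H is indefinite -> x* is a saddle point.

saddle


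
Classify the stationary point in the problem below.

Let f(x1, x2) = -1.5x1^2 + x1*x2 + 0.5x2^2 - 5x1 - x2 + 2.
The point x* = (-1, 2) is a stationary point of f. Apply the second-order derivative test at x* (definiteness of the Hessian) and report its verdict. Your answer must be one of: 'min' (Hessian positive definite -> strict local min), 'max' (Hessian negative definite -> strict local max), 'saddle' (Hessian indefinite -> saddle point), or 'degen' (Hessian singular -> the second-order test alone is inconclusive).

Compute the Hessian H = grad^2 f:
  H = [[-3, 1], [1, 1]]
Verify stationarity: grad f(x*) = H x* + g = (0, 0).
Eigenvalues of H: -3.2361, 1.2361.
Eigenvalues have mixed signs, so H is indefinite -> x* is a saddle point.

saddle


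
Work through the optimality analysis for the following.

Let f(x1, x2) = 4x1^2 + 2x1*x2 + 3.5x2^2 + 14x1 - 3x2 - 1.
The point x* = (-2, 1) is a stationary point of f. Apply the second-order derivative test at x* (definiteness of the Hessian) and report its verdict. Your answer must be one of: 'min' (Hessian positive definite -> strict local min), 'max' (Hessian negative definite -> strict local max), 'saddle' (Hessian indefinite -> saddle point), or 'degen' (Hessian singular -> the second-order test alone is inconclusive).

Compute the Hessian H = grad^2 f:
  H = [[8, 2], [2, 7]]
Verify stationarity: grad f(x*) = H x* + g = (0, 0).
Eigenvalues of H: 5.4384, 9.5616.
Both eigenvalues > 0, so H is positive definite -> x* is a strict local min.

min


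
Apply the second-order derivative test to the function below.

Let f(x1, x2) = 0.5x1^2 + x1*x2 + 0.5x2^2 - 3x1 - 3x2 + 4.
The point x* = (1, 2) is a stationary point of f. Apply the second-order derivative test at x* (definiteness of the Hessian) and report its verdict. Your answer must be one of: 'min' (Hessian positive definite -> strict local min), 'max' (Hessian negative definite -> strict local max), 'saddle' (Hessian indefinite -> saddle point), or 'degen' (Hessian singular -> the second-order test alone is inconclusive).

Compute the Hessian H = grad^2 f:
  H = [[1, 1], [1, 1]]
Verify stationarity: grad f(x*) = H x* + g = (0, 0).
Eigenvalues of H: 0, 2.
H has a zero eigenvalue (singular; positive semidefinite but not definite), so H is neither positive definite, negative definite, nor indefinite. The second-order test alone is inconclusive -> degen.
(Indeed, f is constant along the null direction of H through x*, so x* is not a strict local extremum.)

degen


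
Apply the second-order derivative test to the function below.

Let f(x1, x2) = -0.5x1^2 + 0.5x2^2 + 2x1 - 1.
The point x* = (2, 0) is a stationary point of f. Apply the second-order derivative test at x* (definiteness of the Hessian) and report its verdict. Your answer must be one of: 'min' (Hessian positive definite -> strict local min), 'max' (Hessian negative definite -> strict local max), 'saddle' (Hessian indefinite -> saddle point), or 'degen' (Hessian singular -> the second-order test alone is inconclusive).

Compute the Hessian H = grad^2 f:
  H = [[-1, 0], [0, 1]]
Verify stationarity: grad f(x*) = H x* + g = (0, 0).
Eigenvalues of H: -1, 1.
Eigenvalues have mixed signs, so H is indefinite -> x* is a saddle point.

saddle


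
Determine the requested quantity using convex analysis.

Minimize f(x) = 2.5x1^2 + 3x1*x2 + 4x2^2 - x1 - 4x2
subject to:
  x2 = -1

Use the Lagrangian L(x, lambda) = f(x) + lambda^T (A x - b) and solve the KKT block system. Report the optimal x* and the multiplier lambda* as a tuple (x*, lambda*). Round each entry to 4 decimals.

Form the Lagrangian:
  L(x, lambda) = (1/2) x^T Q x + c^T x + lambda^T (A x - b)
Stationarity (grad_x L = 0): Q x + c + A^T lambda = 0.
Primal feasibility: A x = b.

This gives the KKT block system:
  [ Q   A^T ] [ x     ]   [-c ]
  [ A    0  ] [ lambda ] = [ b ]

Solving the linear system:
  x*      = (0.8, -1)
  lambda* = (9.6)
  f(x*)   = 6.4

x* = (0.8, -1), lambda* = (9.6)


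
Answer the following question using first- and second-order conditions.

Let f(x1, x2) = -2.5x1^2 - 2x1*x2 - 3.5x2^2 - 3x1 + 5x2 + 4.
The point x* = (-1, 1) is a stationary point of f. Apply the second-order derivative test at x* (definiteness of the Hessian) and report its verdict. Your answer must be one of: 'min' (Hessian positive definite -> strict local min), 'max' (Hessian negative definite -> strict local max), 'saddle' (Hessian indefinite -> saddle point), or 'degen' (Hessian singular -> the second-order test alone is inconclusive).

Compute the Hessian H = grad^2 f:
  H = [[-5, -2], [-2, -7]]
Verify stationarity: grad f(x*) = H x* + g = (0, 0).
Eigenvalues of H: -8.2361, -3.7639.
Both eigenvalues < 0, so H is negative definite -> x* is a strict local max.

max


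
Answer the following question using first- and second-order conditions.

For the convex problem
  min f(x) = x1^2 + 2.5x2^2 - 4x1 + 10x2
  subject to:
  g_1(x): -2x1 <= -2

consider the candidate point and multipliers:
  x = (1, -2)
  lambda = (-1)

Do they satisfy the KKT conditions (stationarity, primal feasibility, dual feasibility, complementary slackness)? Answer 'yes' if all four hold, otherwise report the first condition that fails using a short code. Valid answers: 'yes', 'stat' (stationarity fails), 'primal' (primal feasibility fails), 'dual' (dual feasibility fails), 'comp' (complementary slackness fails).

Gradient of f: grad f(x) = Q x + c = (-2, 0)
Constraint values g_i(x) = a_i^T x - b_i:
  g_1((1, -2)) = 0
Stationarity residual: grad f(x) + sum_i lambda_i a_i = (0, 0)
  -> stationarity OK
Primal feasibility (all g_i <= 0): OK
Dual feasibility (all lambda_i >= 0): FAILS
Complementary slackness (lambda_i * g_i(x) = 0 for all i): OK

Verdict: the first failing condition is dual_feasibility -> dual.

dual


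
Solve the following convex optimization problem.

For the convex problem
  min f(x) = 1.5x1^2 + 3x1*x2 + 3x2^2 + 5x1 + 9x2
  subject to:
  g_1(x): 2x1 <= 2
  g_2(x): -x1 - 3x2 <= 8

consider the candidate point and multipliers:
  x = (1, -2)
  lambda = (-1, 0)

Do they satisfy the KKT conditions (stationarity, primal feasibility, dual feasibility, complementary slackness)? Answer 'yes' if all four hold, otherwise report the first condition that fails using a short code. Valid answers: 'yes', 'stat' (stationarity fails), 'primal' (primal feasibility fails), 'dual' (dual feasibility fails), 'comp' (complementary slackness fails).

Gradient of f: grad f(x) = Q x + c = (2, 0)
Constraint values g_i(x) = a_i^T x - b_i:
  g_1((1, -2)) = 0
  g_2((1, -2)) = -3
Stationarity residual: grad f(x) + sum_i lambda_i a_i = (0, 0)
  -> stationarity OK
Primal feasibility (all g_i <= 0): OK
Dual feasibility (all lambda_i >= 0): FAILS
Complementary slackness (lambda_i * g_i(x) = 0 for all i): OK

Verdict: the first failing condition is dual_feasibility -> dual.

dual


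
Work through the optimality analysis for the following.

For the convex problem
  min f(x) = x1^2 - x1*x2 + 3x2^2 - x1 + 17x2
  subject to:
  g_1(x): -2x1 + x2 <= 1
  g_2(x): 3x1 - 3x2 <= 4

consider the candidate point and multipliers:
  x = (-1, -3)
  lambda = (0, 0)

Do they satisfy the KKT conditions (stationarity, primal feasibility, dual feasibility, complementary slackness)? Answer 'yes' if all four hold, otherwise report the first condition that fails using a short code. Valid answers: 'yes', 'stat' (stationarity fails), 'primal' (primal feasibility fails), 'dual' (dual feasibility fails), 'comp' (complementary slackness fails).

Gradient of f: grad f(x) = Q x + c = (0, 0)
Constraint values g_i(x) = a_i^T x - b_i:
  g_1((-1, -3)) = -2
  g_2((-1, -3)) = 2
Stationarity residual: grad f(x) + sum_i lambda_i a_i = (0, 0)
  -> stationarity OK
Primal feasibility (all g_i <= 0): FAILS
Dual feasibility (all lambda_i >= 0): OK
Complementary slackness (lambda_i * g_i(x) = 0 for all i): OK

Verdict: the first failing condition is primal_feasibility -> primal.

primal


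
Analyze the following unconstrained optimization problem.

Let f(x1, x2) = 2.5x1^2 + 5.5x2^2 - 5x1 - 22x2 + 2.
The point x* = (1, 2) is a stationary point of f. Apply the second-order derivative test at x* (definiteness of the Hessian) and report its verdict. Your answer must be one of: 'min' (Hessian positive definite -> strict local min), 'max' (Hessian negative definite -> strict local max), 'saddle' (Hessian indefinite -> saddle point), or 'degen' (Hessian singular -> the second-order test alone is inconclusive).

Compute the Hessian H = grad^2 f:
  H = [[5, 0], [0, 11]]
Verify stationarity: grad f(x*) = H x* + g = (0, 0).
Eigenvalues of H: 5, 11.
Both eigenvalues > 0, so H is positive definite -> x* is a strict local min.

min


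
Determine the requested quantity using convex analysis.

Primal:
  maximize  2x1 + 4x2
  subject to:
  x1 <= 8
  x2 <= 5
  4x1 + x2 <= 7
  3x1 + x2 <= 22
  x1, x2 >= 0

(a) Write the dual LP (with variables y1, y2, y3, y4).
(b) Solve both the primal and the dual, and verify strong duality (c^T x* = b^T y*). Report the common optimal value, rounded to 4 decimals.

The standard primal-dual pair for 'max c^T x s.t. A x <= b, x >= 0' is:
  Dual:  min b^T y  s.t.  A^T y >= c,  y >= 0.

So the dual LP is:
  minimize  8y1 + 5y2 + 7y3 + 22y4
  subject to:
    y1 + 4y3 + 3y4 >= 2
    y2 + y3 + y4 >= 4
    y1, y2, y3, y4 >= 0

Solving the primal: x* = (0.5, 5).
  primal value c^T x* = 21.
Solving the dual: y* = (0, 3.5, 0.5, 0).
  dual value b^T y* = 21.
Strong duality: c^T x* = b^T y*. Confirmed.

21


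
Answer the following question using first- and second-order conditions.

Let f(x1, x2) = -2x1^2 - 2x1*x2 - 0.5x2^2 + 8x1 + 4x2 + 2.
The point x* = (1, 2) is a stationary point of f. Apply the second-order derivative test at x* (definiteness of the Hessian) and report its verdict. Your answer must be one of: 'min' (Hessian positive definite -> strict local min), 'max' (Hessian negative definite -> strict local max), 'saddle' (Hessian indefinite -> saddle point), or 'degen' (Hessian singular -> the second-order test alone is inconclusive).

Compute the Hessian H = grad^2 f:
  H = [[-4, -2], [-2, -1]]
Verify stationarity: grad f(x*) = H x* + g = (0, 0).
Eigenvalues of H: -5, 0.
H has a zero eigenvalue (singular; negative semidefinite but not definite), so H is neither positive definite, negative definite, nor indefinite. The second-order test alone is inconclusive -> degen.
(Indeed, f is constant along the null direction of H through x*, so x* is not a strict local extremum.)

degen


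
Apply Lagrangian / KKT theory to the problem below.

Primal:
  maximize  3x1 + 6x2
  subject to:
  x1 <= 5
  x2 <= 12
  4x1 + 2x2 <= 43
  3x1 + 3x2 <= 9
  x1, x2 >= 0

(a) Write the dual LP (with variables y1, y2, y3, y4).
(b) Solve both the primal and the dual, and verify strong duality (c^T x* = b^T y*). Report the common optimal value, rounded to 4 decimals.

The standard primal-dual pair for 'max c^T x s.t. A x <= b, x >= 0' is:
  Dual:  min b^T y  s.t.  A^T y >= c,  y >= 0.

So the dual LP is:
  minimize  5y1 + 12y2 + 43y3 + 9y4
  subject to:
    y1 + 4y3 + 3y4 >= 3
    y2 + 2y3 + 3y4 >= 6
    y1, y2, y3, y4 >= 0

Solving the primal: x* = (0, 3).
  primal value c^T x* = 18.
Solving the dual: y* = (0, 0, 0, 2).
  dual value b^T y* = 18.
Strong duality: c^T x* = b^T y*. Confirmed.

18


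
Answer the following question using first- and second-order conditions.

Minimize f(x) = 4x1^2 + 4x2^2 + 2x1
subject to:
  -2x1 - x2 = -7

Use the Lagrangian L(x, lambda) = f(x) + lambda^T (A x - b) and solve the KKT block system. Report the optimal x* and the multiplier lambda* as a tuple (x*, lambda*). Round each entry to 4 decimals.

Form the Lagrangian:
  L(x, lambda) = (1/2) x^T Q x + c^T x + lambda^T (A x - b)
Stationarity (grad_x L = 0): Q x + c + A^T lambda = 0.
Primal feasibility: A x = b.

This gives the KKT block system:
  [ Q   A^T ] [ x     ]   [-c ]
  [ A    0  ] [ lambda ] = [ b ]

Solving the linear system:
  x*      = (2.75, 1.5)
  lambda* = (12)
  f(x*)   = 44.75

x* = (2.75, 1.5), lambda* = (12)


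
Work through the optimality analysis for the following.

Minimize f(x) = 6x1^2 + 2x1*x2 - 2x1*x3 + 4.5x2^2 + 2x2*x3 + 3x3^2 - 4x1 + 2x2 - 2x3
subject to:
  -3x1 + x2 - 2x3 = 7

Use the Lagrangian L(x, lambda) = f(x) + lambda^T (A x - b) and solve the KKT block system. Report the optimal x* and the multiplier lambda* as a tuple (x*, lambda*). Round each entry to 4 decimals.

Form the Lagrangian:
  L(x, lambda) = (1/2) x^T Q x + c^T x + lambda^T (A x - b)
Stationarity (grad_x L = 0): Q x + c + A^T lambda = 0.
Primal feasibility: A x = b.

This gives the KKT block system:
  [ Q   A^T ] [ x     ]   [-c ]
  [ A    0  ] [ lambda ] = [ b ]

Solving the linear system:
  x*      = (-1.0284, 0.7852, -1.5647)
  lambda* = (-3.8805)
  f(x*)   = 17.9886

x* = (-1.0284, 0.7852, -1.5647), lambda* = (-3.8805)


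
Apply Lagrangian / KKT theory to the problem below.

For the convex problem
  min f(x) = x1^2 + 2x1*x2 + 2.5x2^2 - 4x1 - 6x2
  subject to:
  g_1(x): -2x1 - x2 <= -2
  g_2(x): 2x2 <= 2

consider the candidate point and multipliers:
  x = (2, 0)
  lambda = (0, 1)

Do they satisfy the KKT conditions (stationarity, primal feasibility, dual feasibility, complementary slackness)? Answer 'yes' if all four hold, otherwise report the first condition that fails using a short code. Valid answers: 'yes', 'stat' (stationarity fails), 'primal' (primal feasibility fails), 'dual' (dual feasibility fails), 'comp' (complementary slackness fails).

Gradient of f: grad f(x) = Q x + c = (0, -2)
Constraint values g_i(x) = a_i^T x - b_i:
  g_1((2, 0)) = -2
  g_2((2, 0)) = -2
Stationarity residual: grad f(x) + sum_i lambda_i a_i = (0, 0)
  -> stationarity OK
Primal feasibility (all g_i <= 0): OK
Dual feasibility (all lambda_i >= 0): OK
Complementary slackness (lambda_i * g_i(x) = 0 for all i): FAILS

Verdict: the first failing condition is complementary_slackness -> comp.

comp


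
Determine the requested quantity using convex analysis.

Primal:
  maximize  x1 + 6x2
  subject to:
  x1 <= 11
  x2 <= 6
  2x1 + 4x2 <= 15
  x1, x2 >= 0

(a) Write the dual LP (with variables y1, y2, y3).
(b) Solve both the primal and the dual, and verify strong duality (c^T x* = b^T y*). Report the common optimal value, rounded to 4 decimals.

The standard primal-dual pair for 'max c^T x s.t. A x <= b, x >= 0' is:
  Dual:  min b^T y  s.t.  A^T y >= c,  y >= 0.

So the dual LP is:
  minimize  11y1 + 6y2 + 15y3
  subject to:
    y1 + 2y3 >= 1
    y2 + 4y3 >= 6
    y1, y2, y3 >= 0

Solving the primal: x* = (0, 3.75).
  primal value c^T x* = 22.5.
Solving the dual: y* = (0, 0, 1.5).
  dual value b^T y* = 22.5.
Strong duality: c^T x* = b^T y*. Confirmed.

22.5


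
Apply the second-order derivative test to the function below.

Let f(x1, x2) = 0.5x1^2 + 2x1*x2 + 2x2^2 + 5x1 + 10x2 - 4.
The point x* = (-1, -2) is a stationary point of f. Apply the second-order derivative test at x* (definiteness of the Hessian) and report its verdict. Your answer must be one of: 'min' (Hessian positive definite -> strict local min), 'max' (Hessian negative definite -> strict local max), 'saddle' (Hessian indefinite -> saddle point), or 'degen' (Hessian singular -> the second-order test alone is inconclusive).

Compute the Hessian H = grad^2 f:
  H = [[1, 2], [2, 4]]
Verify stationarity: grad f(x*) = H x* + g = (0, 0).
Eigenvalues of H: 0, 5.
H has a zero eigenvalue (singular; positive semidefinite but not definite), so H is neither positive definite, negative definite, nor indefinite. The second-order test alone is inconclusive -> degen.
(Indeed, f is constant along the null direction of H through x*, so x* is not a strict local extremum.)

degen


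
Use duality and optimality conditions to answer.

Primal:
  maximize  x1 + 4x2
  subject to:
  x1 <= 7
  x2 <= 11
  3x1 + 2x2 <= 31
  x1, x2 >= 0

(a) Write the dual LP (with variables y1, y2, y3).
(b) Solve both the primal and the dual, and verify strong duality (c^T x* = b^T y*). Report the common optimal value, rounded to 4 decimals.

The standard primal-dual pair for 'max c^T x s.t. A x <= b, x >= 0' is:
  Dual:  min b^T y  s.t.  A^T y >= c,  y >= 0.

So the dual LP is:
  minimize  7y1 + 11y2 + 31y3
  subject to:
    y1 + 3y3 >= 1
    y2 + 2y3 >= 4
    y1, y2, y3 >= 0

Solving the primal: x* = (3, 11).
  primal value c^T x* = 47.
Solving the dual: y* = (0, 3.3333, 0.3333).
  dual value b^T y* = 47.
Strong duality: c^T x* = b^T y*. Confirmed.

47


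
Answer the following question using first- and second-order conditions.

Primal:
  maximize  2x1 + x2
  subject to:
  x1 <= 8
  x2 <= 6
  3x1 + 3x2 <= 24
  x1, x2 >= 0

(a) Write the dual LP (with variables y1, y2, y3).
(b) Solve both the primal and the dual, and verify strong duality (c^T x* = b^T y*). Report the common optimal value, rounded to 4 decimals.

The standard primal-dual pair for 'max c^T x s.t. A x <= b, x >= 0' is:
  Dual:  min b^T y  s.t.  A^T y >= c,  y >= 0.

So the dual LP is:
  minimize  8y1 + 6y2 + 24y3
  subject to:
    y1 + 3y3 >= 2
    y2 + 3y3 >= 1
    y1, y2, y3 >= 0

Solving the primal: x* = (8, 0).
  primal value c^T x* = 16.
Solving the dual: y* = (1, 0, 0.3333).
  dual value b^T y* = 16.
Strong duality: c^T x* = b^T y*. Confirmed.

16


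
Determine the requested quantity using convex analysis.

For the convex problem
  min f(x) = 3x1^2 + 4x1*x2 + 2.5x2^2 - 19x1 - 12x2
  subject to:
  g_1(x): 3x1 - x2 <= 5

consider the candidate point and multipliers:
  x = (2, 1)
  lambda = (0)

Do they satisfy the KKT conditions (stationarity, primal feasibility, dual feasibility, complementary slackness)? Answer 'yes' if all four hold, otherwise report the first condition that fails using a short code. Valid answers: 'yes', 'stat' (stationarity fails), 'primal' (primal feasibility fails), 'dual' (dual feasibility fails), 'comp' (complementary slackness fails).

Gradient of f: grad f(x) = Q x + c = (-3, 1)
Constraint values g_i(x) = a_i^T x - b_i:
  g_1((2, 1)) = 0
Stationarity residual: grad f(x) + sum_i lambda_i a_i = (-3, 1)
  -> stationarity FAILS
Primal feasibility (all g_i <= 0): OK
Dual feasibility (all lambda_i >= 0): OK
Complementary slackness (lambda_i * g_i(x) = 0 for all i): OK

Verdict: the first failing condition is stationarity -> stat.

stat


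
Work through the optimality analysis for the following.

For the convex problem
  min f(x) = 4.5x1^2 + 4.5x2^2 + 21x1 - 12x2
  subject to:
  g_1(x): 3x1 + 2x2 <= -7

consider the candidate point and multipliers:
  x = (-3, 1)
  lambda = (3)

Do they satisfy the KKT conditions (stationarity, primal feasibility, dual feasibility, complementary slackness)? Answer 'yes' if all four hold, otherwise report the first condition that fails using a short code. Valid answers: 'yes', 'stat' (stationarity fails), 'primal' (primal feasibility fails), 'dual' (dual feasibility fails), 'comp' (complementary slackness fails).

Gradient of f: grad f(x) = Q x + c = (-6, -3)
Constraint values g_i(x) = a_i^T x - b_i:
  g_1((-3, 1)) = 0
Stationarity residual: grad f(x) + sum_i lambda_i a_i = (3, 3)
  -> stationarity FAILS
Primal feasibility (all g_i <= 0): OK
Dual feasibility (all lambda_i >= 0): OK
Complementary slackness (lambda_i * g_i(x) = 0 for all i): OK

Verdict: the first failing condition is stationarity -> stat.

stat


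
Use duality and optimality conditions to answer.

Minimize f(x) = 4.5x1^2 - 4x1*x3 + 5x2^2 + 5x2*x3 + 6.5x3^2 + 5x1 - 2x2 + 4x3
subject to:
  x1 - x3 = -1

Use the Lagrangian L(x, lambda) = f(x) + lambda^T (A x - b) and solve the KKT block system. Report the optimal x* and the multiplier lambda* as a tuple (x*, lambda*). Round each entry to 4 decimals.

Form the Lagrangian:
  L(x, lambda) = (1/2) x^T Q x + c^T x + lambda^T (A x - b)
Stationarity (grad_x L = 0): Q x + c + A^T lambda = 0.
Primal feasibility: A x = b.

This gives the KKT block system:
  [ Q   A^T ] [ x     ]   [-c ]
  [ A    0  ] [ lambda ] = [ b ]

Solving the linear system:
  x*      = (-1.4348, 0.4174, -0.4348)
  lambda* = (6.1739)
  f(x*)   = -1.787

x* = (-1.4348, 0.4174, -0.4348), lambda* = (6.1739)


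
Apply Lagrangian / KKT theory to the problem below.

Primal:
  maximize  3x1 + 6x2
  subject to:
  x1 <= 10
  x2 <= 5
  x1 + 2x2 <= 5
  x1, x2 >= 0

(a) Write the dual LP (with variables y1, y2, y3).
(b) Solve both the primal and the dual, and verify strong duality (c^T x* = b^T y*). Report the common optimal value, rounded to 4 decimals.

The standard primal-dual pair for 'max c^T x s.t. A x <= b, x >= 0' is:
  Dual:  min b^T y  s.t.  A^T y >= c,  y >= 0.

So the dual LP is:
  minimize  10y1 + 5y2 + 5y3
  subject to:
    y1 + y3 >= 3
    y2 + 2y3 >= 6
    y1, y2, y3 >= 0

Solving the primal: x* = (5, 0).
  primal value c^T x* = 15.
Solving the dual: y* = (0, 0, 3).
  dual value b^T y* = 15.
Strong duality: c^T x* = b^T y*. Confirmed.

15


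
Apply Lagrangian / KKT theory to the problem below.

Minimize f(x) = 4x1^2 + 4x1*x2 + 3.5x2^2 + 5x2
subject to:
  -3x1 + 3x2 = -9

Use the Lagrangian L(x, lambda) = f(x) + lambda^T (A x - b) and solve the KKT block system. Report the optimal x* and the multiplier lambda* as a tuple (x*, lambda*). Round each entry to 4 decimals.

Form the Lagrangian:
  L(x, lambda) = (1/2) x^T Q x + c^T x + lambda^T (A x - b)
Stationarity (grad_x L = 0): Q x + c + A^T lambda = 0.
Primal feasibility: A x = b.

This gives the KKT block system:
  [ Q   A^T ] [ x     ]   [-c ]
  [ A    0  ] [ lambda ] = [ b ]

Solving the linear system:
  x*      = (1.2174, -1.7826)
  lambda* = (0.8696)
  f(x*)   = -0.5435

x* = (1.2174, -1.7826), lambda* = (0.8696)


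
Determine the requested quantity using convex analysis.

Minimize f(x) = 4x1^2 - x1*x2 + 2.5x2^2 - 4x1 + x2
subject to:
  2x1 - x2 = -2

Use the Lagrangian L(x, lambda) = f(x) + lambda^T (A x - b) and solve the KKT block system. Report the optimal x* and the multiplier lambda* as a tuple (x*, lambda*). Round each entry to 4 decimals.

Form the Lagrangian:
  L(x, lambda) = (1/2) x^T Q x + c^T x + lambda^T (A x - b)
Stationarity (grad_x L = 0): Q x + c + A^T lambda = 0.
Primal feasibility: A x = b.

This gives the KKT block system:
  [ Q   A^T ] [ x     ]   [-c ]
  [ A    0  ] [ lambda ] = [ b ]

Solving the linear system:
  x*      = (-0.6667, 0.6667)
  lambda* = (5)
  f(x*)   = 6.6667

x* = (-0.6667, 0.6667), lambda* = (5)


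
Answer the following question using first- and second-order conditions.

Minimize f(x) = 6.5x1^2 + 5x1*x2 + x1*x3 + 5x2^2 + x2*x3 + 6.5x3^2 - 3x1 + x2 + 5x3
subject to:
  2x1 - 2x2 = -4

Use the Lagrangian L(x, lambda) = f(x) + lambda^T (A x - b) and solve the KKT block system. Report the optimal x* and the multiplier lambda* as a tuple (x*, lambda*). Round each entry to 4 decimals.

Form the Lagrangian:
  L(x, lambda) = (1/2) x^T Q x + c^T x + lambda^T (A x - b)
Stationarity (grad_x L = 0): Q x + c + A^T lambda = 0.
Primal feasibility: A x = b.

This gives the KKT block system:
  [ Q   A^T ] [ x     ]   [-c ]
  [ A    0  ] [ lambda ] = [ b ]

Solving the linear system:
  x*      = (-0.8235, 1.1765, -0.4118)
  lambda* = (4.1176)
  f(x*)   = 9.0294

x* = (-0.8235, 1.1765, -0.4118), lambda* = (4.1176)
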